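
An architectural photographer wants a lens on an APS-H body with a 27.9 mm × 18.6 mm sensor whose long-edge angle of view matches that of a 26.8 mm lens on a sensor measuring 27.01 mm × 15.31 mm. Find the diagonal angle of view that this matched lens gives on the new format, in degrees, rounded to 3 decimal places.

62.401°

Equal long-edge AOV ⇒ f₂ = f₁ · 27.9/27.01 = 26.8 × 1.03295 ≈ 27.6831 mm.
Sensor diagonal = √(27.9² + 18.6²) = √1124.3700 ≈ 33.5316 mm.
Diagonal AOV on the new format = 2·arctan(33.5316 / (2 × 27.6831)) = 2·arctan(0.60563) ≈ 62.4010°.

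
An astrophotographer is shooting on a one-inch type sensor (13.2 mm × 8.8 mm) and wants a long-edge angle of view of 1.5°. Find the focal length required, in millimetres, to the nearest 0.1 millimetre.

504.2 mm

From α = 2·arctan(w/2f) we get f = w / (2·tan(α/2)).
With w = 13.2 mm and α/2 = 0.75°, tan(α/2) ≈ 0.01309, so f ≈ 13.2 / 0.02618 ≈ 504.1741 mm.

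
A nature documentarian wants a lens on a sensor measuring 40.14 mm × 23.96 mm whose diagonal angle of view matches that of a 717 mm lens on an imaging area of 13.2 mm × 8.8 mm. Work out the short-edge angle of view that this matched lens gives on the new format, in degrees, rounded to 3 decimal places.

0.650°

Sensor diagonal = √(13.2² + 8.8²) = √251.6800 ≈ 15.8644 mm.
Sensor diagonal = √(40.14² + 23.96²) = √2185.3012 ≈ 46.7472 mm.
Equal diagonal AOV ⇒ f₂ = f₁ · 46.7472/15.8644 = 717 × 2.94667 ≈ 2112.7614 mm.
Short-edge AOV on the new format = 2·arctan(23.96 / (2 × 2112.7614)) = 2·arctan(0.00567) ≈ 0.6498°.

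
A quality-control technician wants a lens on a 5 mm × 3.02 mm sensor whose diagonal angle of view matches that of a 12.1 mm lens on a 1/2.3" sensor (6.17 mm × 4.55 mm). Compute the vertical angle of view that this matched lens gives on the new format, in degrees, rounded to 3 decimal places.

18.603°

Sensor diagonal = √(6.17² + 4.55²) = √58.7714 ≈ 7.6663 mm.
Sensor diagonal = √(5² + 3.02²) = √34.1204 ≈ 5.8413 mm.
Equal diagonal AOV ⇒ f₂ = f₁ · 5.8413/7.6663 = 12.1 × 0.76195 ≈ 9.2195 mm.
Vertical AOV on the new format = 2·arctan(3.02 / (2 × 9.2195)) = 2·arctan(0.16378) ≈ 18.6029°.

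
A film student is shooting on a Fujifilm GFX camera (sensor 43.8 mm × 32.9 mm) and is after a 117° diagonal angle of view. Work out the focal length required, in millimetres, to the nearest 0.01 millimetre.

16.78 mm

Sensor diagonal = √(43.8² + 32.9²) = √3000.8500 ≈ 54.7800 mm.
From α = 2·arctan(d/2f) we get f = d / (2·tan(α/2)).
With d = 54.7800 mm and α/2 = 58.5°, tan(α/2) ≈ 1.63185, so f ≈ 54.7800 / 3.26370 ≈ 16.7846 mm.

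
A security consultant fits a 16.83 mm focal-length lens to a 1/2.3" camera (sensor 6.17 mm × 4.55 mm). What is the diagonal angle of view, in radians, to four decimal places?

0.4479 rad

Sensor diagonal = √(6.17² + 4.55²) = √58.7714 ≈ 7.6663 mm.
Angle of view α = 2·arctan(d/2f) with d = 7.6663 mm and f = 16.83 mm.
d/2f = 0.22776; arctan(0.22776) ≈ 0.2239 rad, so α ≈ 0.4479 rad.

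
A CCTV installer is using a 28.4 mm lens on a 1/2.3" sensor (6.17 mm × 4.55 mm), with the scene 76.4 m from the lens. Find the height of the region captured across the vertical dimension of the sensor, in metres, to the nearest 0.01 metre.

12.24 m

dₒ: 76.4 m = 76400 mm.
Similar triangles through the lens centre give W/dₒ = h/dᵢ; with 1/f = 1/dₒ + 1/dᵢ this gives W = h·(dₒ − f)/f.
W = 4.55 mm × (76400 − 28.4) / 28.4 = 4.55 × 2689.1408 ≈ 12235.591 mm = 12.2356 m.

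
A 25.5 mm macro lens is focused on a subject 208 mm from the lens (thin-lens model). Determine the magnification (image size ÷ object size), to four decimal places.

0.1397×

Thin lens: 1/f = 1/dₒ + 1/dᵢ → 1/dᵢ = 1/25.5 − 1/208 = 0.0344080 mm⁻¹, so dᵢ ≈ 29.0630 mm.
Magnification m = dᵢ/dₒ = 29.0630/208 ≈ 0.13973.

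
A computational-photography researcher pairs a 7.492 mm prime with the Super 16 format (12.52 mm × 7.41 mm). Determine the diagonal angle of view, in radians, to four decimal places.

Sensor diagonal = √(12.52² + 7.41²) = √211.6585 ≈ 14.5485 mm.
Angle of view α = 2·arctan(d/2f) with d = 14.5485 mm and f = 7.492 mm.
d/2f = 0.97093; arctan(0.97093) ≈ 0.7707 rad, so α ≈ 1.5413 rad.

1.5413 rad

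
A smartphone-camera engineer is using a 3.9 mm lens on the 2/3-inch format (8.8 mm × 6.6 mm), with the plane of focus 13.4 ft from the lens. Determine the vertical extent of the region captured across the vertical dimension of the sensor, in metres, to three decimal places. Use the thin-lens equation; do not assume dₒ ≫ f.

6.905 m

dₒ: 13.4 ft × 304.8 mm/ft = 4084.32 mm.
Similar triangles through the lens centre give W/dₒ = h/dᵢ; with 1/f = 1/dₒ + 1/dᵢ this gives W = h·(dₒ − f)/f.
W = 6.6 mm × (4084.32 − 3.9) / 3.9 = 6.6 × 1046.2615 ≈ 6905.326 mm = 6.90533 m.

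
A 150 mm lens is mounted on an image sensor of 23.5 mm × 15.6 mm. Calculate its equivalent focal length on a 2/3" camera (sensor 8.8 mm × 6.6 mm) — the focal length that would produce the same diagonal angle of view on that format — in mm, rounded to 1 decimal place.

58.5 mm

Sensor diagonal = √(23.5² + 15.6²) = √795.6100 ≈ 28.2066 mm.
Sensor diagonal = √(8.8² + 6.6²) = √121.0000 ≈ 11.0000 mm.
Equal angle of view means equal diagonal/f ratio, so f₂ = f₁ · (diagonal₂/diagonal₁) = 150 × 11.0000/28.2066.
f₂ = 150 × 0.38998 ≈ 58.497 mm.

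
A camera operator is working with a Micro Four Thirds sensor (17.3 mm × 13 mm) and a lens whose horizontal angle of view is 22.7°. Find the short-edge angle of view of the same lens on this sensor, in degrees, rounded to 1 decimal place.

17.2°

From the horizontal AOV: f = 17.3 / (2·tan(11.35°)) = 17.3 / 0.40145 ≈ 43.0933 mm.
Short-edge AOV = 2·arctan(13 / (2 × 43.0933)) = 2·arctan(0.15084) ≈ 17.1552°.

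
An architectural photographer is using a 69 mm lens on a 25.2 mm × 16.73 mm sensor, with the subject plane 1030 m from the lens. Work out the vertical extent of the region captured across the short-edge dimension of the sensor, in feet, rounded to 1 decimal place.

819.3 ft

dₒ: 1030 m = 1.03e+06 mm.
Similar triangles through the lens centre give W/dₒ = h/dᵢ; with 1/f = 1/dₒ + 1/dᵢ this gives W = h·(dₒ − f)/f.
W = 16.73 mm × (1.03e+06 − 69) / 69 = 16.73 × 14926.5362 ≈ 249720.951 mm = 249720.951/304.8 ft = 819.294 ft.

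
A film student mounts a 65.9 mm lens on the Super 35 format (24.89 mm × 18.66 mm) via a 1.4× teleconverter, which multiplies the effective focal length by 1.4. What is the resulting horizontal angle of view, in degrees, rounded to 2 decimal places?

Effective focal length f = 65.9 × 1.4 = 92.26 mm.
α = 2·arctan(24.89 / (2 × 92.26)) = 2·arctan(0.13489) ≈ 15.3646°.

15.36°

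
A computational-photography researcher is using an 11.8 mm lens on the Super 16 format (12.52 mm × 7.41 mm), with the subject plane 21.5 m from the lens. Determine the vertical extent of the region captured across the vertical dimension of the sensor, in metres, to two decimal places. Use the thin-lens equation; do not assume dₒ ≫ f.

dₒ: 21.5 m = 21500 mm.
Similar triangles through the lens centre give W/dₒ = h/dᵢ; with 1/f = 1/dₒ + 1/dᵢ this gives W = h·(dₒ − f)/f.
W = 7.41 mm × (21500 − 11.8) / 11.8 = 7.41 × 1821.0339 ≈ 13493.861 mm = 13.4939 m.

13.49 m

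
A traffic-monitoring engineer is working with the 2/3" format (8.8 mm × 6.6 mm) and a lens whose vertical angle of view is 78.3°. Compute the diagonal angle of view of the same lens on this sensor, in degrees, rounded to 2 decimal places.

From the vertical AOV: f = 6.6 / (2·tan(39.15°)) = 6.6 / 1.62826 ≈ 4.0534 mm.
Sensor diagonal = √(8.8² + 6.6²) = √121.0000 ≈ 11.0000 mm.
Diagonal AOV = 2·arctan(11.0000 / (2 × 4.0534)) = 2·arctan(1.35688) ≈ 107.2207°.

107.22°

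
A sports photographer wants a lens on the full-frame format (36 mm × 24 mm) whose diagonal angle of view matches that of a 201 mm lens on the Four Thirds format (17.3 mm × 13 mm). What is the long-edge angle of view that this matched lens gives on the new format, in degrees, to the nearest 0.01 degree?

5.13°

Sensor diagonal = √(17.3² + 13²) = √468.2900 ≈ 21.6400 mm.
Sensor diagonal = √(36² + 24²) = √1872.0000 ≈ 43.2666 mm.
Equal diagonal AOV ⇒ f₂ = f₁ · 43.2666/21.6400 = 201 × 1.99938 ≈ 401.8755 mm.
Long-edge AOV on the new format = 2·arctan(36 / (2 × 401.8755)) = 2·arctan(0.04479) ≈ 5.1291°.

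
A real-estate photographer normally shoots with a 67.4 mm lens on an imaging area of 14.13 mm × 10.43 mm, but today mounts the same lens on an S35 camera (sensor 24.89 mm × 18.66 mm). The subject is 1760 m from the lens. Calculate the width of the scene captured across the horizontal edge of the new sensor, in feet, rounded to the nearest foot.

The focal length stays 67.4 mm; the relevant sensor dimension is now w = 24.89 mm. Object distance dₒ = 1760 m = 1.76e+06 mm.
Thin-lens field width W = w·(dₒ − f)/f = 24.89 × (1.76e+06 − 67.4)/67.4 ≈ 649921.698 mm = 649921.698/304.8 ft = 2132.29 ft.

2132 ft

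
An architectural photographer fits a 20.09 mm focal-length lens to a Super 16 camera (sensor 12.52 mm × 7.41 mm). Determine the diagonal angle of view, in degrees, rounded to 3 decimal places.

39.809°

Sensor diagonal = √(12.52² + 7.41²) = √211.6585 ≈ 14.5485 mm.
Angle of view α = 2·arctan(d/2f) with d = 14.5485 mm and f = 20.09 mm.
d/2f = 0.36208; arctan(0.36208) ≈ 19.9045°, so α ≈ 39.8089°.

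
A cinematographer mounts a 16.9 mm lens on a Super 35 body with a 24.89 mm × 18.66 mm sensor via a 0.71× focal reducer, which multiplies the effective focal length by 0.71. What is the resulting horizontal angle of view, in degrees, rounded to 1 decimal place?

92.1°

Effective focal length f = 16.9 × 0.71 = 11.999 mm.
α = 2·arctan(24.89 / (2 × 11.999)) = 2·arctan(1.03717) ≈ 92.0906°.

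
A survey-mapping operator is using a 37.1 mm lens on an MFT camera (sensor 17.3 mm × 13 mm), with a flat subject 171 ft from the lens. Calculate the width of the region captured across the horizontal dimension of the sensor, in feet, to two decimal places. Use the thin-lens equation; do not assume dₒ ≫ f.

dₒ: 171 ft × 304.8 mm/ft = 52120.80 mm.
Similar triangles through the lens centre give W/dₒ = w/dᵢ; with 1/f = 1/dₒ + 1/dᵢ this gives W = w·(dₒ − f)/f.
W = 17.3 mm × (52120.8 − 37.1) / 37.1 = 17.3 × 1403.8733 ≈ 24287.008 mm = 24287.008/304.8 ft = 79.6818 ft.

79.68 ft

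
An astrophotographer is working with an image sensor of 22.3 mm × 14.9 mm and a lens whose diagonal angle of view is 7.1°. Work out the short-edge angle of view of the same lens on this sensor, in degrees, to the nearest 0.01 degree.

3.95°

Sensor diagonal = √(22.3² + 14.9²) = √719.3000 ≈ 26.8198 mm.
From the diagonal AOV: f = 26.8198 / (2·tan(3.55°)) = 26.8198 / 0.12408 ≈ 216.1539 mm.
Short-edge AOV = 2·arctan(14.9 / (2 × 216.1539)) = 2·arctan(0.03447) ≈ 3.9480°.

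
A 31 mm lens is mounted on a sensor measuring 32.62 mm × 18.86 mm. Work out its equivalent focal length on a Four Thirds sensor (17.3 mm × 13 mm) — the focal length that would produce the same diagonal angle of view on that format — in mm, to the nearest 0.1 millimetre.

17.8 mm

Sensor diagonal = √(32.62² + 18.86²) = √1419.7640 ≈ 37.6798 mm.
Sensor diagonal = √(17.3² + 13²) = √468.2900 ≈ 21.6400 mm.
Equal angle of view means equal diagonal/f ratio, so f₂ = f₁ · (diagonal₂/diagonal₁) = 31 × 21.6400/37.6798.
f₂ = 31 × 0.57431 ≈ 17.804 mm.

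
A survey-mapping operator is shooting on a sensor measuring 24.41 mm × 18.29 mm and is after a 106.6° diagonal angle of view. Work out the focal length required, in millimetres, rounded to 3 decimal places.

Sensor diagonal = √(24.41² + 18.29²) = √930.3722 ≈ 30.5020 mm.
From α = 2·arctan(d/2f) we get f = d / (2·tan(α/2)).
With d = 30.5020 mm and α/2 = 53.3°, tan(α/2) ≈ 1.34160, so f ≈ 30.5020 / 2.68321 ≈ 11.3677 mm.

11.368 mm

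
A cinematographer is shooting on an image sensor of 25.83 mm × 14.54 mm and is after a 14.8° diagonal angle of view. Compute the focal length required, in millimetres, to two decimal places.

Sensor diagonal = √(25.83² + 14.54²) = √878.6005 ≈ 29.6412 mm.
From α = 2·arctan(d/2f) we get f = d / (2·tan(α/2)).
With d = 29.6412 mm and α/2 = 7.4°, tan(α/2) ≈ 0.12988, so f ≈ 29.6412 / 0.25975 ≈ 114.1123 mm.

114.11 mm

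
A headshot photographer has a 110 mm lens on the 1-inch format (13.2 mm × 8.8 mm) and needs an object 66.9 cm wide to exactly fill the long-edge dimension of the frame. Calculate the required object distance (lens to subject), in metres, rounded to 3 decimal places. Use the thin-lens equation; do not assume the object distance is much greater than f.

W: 66.9 cm = 669 mm.
Magnification m = w/W = dᵢ/dₒ; combined with 1/f = 1/dₒ + 1/dᵢ this gives dₒ = f·(1 + W/w).
dₒ = 110 mm × (1 + 669/13.2) = 110 × 51.6818 ≈ 5685.000 mm = 5.685 m.

5.685 m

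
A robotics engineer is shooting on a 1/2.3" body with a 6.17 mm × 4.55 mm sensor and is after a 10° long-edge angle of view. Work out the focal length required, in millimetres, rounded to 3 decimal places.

From α = 2·arctan(w/2f) we get f = w / (2·tan(α/2)).
With w = 6.17 mm and α/2 = 5°, tan(α/2) ≈ 0.08749, so f ≈ 6.17 / 0.17498 ≈ 35.2617 mm.

35.262 mm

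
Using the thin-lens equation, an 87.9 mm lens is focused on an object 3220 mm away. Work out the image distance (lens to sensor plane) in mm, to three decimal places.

90.367 mm

1/dᵢ = 1/f − 1/dₒ = 1/87.9 − 1/3220 = 0.0110660 mm⁻¹.
dᵢ = 1/0.0110660 ≈ 90.3668 mm.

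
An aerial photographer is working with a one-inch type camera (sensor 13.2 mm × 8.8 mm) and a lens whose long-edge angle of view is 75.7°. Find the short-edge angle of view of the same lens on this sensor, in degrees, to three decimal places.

From the long-edge AOV: f = 13.2 / (2·tan(37.85°)) = 13.2 / 1.55416 ≈ 8.4934 mm.
Short-edge AOV = 2·arctan(8.8 / (2 × 8.4934)) = 2·arctan(0.51805) ≈ 54.7730°.

54.773°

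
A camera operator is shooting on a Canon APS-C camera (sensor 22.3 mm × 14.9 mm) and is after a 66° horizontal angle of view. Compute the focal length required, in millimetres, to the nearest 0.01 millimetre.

From α = 2·arctan(w/2f) we get f = w / (2·tan(α/2)).
With w = 22.3 mm and α/2 = 33°, tan(α/2) ≈ 0.64941, so f ≈ 22.3 / 1.29882 ≈ 17.1695 mm.

17.17 mm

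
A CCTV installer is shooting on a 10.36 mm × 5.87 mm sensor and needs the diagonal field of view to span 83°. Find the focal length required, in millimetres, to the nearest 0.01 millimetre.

6.73 mm

Sensor diagonal = √(10.36² + 5.87²) = √141.7865 ≈ 11.9074 mm.
From α = 2·arctan(d/2f) we get f = d / (2·tan(α/2)).
With d = 11.9074 mm and α/2 = 41.5°, tan(α/2) ≈ 0.88473, so f ≈ 11.9074 / 1.76945 ≈ 6.7294 mm.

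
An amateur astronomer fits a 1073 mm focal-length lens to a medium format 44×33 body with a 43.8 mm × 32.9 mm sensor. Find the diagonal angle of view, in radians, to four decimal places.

Sensor diagonal = √(43.8² + 32.9²) = √3000.8500 ≈ 54.7800 mm.
Angle of view α = 2·arctan(d/2f) with d = 54.7800 mm and f = 1073 mm.
d/2f = 0.02553; arctan(0.02553) ≈ 0.0255 rad, so α ≈ 0.0510 rad.

0.0510 rad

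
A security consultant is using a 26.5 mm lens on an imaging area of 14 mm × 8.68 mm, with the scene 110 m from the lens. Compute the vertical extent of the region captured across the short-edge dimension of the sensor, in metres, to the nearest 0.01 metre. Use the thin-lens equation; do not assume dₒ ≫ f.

dₒ: 110 m = 110000 mm.
Similar triangles through the lens centre give W/dₒ = h/dᵢ; with 1/f = 1/dₒ + 1/dᵢ this gives W = h·(dₒ − f)/f.
W = 8.68 mm × (110000 − 26.5) / 26.5 = 8.68 × 4149.9434 ≈ 36021.509 mm = 36.0215 m.

36.02 m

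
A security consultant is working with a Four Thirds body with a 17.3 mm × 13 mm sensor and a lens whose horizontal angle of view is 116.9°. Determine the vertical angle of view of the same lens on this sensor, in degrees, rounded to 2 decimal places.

101.50°

From the horizontal AOV: f = 17.3 / (2·tan(58.45°)) = 17.3 / 3.25732 ≈ 5.3111 mm.
Vertical AOV = 2·arctan(13 / (2 × 5.3111)) = 2·arctan(1.22385) ≈ 101.4958°.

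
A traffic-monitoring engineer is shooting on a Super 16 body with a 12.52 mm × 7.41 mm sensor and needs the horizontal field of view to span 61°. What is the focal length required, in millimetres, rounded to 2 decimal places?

From α = 2·arctan(w/2f) we get f = w / (2·tan(α/2)).
With w = 12.52 mm and α/2 = 30.5°, tan(α/2) ≈ 0.58905, so f ≈ 12.52 / 1.17809 ≈ 10.6274 mm.

10.63 mm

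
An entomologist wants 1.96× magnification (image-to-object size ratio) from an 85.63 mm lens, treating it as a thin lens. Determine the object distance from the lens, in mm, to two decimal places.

129.32 mm

With m = dᵢ/dₒ and 1/f = 1/dₒ + 1/dᵢ, substituting dᵢ = m·dₒ gives 1/f = (1 + 1/m)/dₒ, hence dₒ = f·(1 + 1/m).
dₒ = 85.63 × (1 + 1/1.96) = 85.63 × 1.51020 ≈ 129.319 mm.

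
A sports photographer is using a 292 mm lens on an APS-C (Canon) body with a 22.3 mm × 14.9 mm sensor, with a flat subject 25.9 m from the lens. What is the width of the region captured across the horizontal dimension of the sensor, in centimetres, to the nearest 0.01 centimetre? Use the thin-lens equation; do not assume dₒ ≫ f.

195.57 cm

dₒ: 25.9 m = 25900 mm.
Similar triangles through the lens centre give W/dₒ = w/dᵢ; with 1/f = 1/dₒ + 1/dᵢ this gives W = w·(dₒ − f)/f.
W = 22.3 mm × (25900 − 292) / 292 = 22.3 × 87.6986 ≈ 1955.679 mm = 195.568 cm.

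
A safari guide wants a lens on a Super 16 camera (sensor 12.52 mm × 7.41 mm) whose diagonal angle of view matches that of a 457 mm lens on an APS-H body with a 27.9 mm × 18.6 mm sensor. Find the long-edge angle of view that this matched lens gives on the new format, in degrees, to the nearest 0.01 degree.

3.62°

Sensor diagonal = √(27.9² + 18.6²) = √1124.3700 ≈ 33.5316 mm.
Sensor diagonal = √(12.52² + 7.41²) = √211.6585 ≈ 14.5485 mm.
Equal diagonal AOV ⇒ f₂ = f₁ · 14.5485/33.5316 = 457 × 0.43387 ≈ 198.2802 mm.
Long-edge AOV on the new format = 2·arctan(12.52 / (2 × 198.2802)) = 2·arctan(0.03157) ≈ 3.6166°.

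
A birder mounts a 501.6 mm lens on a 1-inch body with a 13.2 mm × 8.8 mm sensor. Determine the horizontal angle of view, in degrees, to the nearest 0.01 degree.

1.51°

Angle of view α = 2·arctan(w/2f) with w = 13.2 mm and f = 501.6 mm.
w/2f = 0.01316; arctan(0.01316) ≈ 0.7538°, so α ≈ 1.5077°.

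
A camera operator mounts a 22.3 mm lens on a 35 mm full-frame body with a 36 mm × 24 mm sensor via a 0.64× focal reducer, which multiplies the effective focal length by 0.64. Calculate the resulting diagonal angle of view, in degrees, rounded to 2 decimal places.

113.17°

Effective focal length f = 22.3 × 0.64 = 14.272 mm.
Sensor diagonal = √(36² + 24²) = √1872.0000 ≈ 43.2666 mm.
α = 2·arctan(43.267 / (2 × 14.272)) = 2·arctan(1.51579) ≈ 113.1725°.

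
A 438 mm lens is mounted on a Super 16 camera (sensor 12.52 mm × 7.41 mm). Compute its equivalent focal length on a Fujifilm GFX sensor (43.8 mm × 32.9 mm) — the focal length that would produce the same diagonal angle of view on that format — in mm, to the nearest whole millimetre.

Sensor diagonal = √(12.52² + 7.41²) = √211.6585 ≈ 14.5485 mm.
Sensor diagonal = √(43.8² + 32.9²) = √3000.8500 ≈ 54.7800 mm.
Equal angle of view means equal diagonal/f ratio, so f₂ = f₁ · (diagonal₂/diagonal₁) = 438 × 54.7800/14.5485.
f₂ = 438 × 3.76534 ≈ 1649.219 mm.

1649 mm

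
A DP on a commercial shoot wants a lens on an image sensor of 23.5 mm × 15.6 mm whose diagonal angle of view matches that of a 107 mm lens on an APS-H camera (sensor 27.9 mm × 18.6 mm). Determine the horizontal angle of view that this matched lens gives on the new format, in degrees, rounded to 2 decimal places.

14.88°

Sensor diagonal = √(27.9² + 18.6²) = √1124.3700 ≈ 33.5316 mm.
Sensor diagonal = √(23.5² + 15.6²) = √795.6100 ≈ 28.2066 mm.
Equal diagonal AOV ⇒ f₂ = f₁ · 28.2066/33.5316 = 107 × 0.84119 ≈ 90.0076 mm.
Horizontal AOV on the new format = 2·arctan(23.5 / (2 × 90.0076)) = 2·arctan(0.13054) ≈ 14.8752°.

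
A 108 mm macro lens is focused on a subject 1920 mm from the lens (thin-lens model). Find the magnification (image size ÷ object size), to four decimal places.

0.0596×

Thin lens: 1/f = 1/dₒ + 1/dᵢ → 1/dᵢ = 1/108 − 1/1920 = 0.0087384 mm⁻¹, so dᵢ ≈ 114.4371 mm.
Magnification m = dᵢ/dₒ = 114.4371/1920 ≈ 0.05960.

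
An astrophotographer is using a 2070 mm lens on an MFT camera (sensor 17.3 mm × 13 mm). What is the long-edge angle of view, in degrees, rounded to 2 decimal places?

Angle of view α = 2·arctan(w/2f) with w = 17.3 mm and f = 2070 mm.
w/2f = 0.00418; arctan(0.00418) ≈ 0.2394°, so α ≈ 0.4788°.

0.48°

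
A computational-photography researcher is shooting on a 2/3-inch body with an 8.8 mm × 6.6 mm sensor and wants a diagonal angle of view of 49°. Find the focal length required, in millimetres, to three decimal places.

12.069 mm

Sensor diagonal = √(8.8² + 6.6²) = √121.0000 ≈ 11.0000 mm.
From α = 2·arctan(d/2f) we get f = d / (2·tan(α/2)).
With d = 11.0000 mm and α/2 = 24.5°, tan(α/2) ≈ 0.45573, so f ≈ 11.0000 / 0.91145 ≈ 12.0686 mm.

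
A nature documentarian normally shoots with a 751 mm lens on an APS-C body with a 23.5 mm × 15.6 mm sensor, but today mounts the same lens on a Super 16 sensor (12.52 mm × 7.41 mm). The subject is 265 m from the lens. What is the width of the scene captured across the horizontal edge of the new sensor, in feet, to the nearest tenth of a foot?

The focal length stays 751 mm; the relevant sensor dimension is now w = 12.52 mm. Object distance dₒ = 265 m = 265000 mm.
Thin-lens field width W = w·(dₒ − f)/f = 12.52 × (265000 − 751)/751 ≈ 4405.323 mm = 4405.323/304.8 ft = 14.4532 ft.

14.5 ft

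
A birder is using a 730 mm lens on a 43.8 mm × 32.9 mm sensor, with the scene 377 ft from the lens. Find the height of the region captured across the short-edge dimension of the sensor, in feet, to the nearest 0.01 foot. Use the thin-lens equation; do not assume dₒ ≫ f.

dₒ: 377 ft × 304.8 mm/ft = 114909.60 mm.
Similar triangles through the lens centre give W/dₒ = h/dᵢ; with 1/f = 1/dₒ + 1/dᵢ this gives W = h·(dₒ − f)/f.
W = 32.9 mm × (114910 − 730) / 730 = 32.9 × 156.4104 ≈ 5145.902 mm = 5145.902/304.8 ft = 16.8829 ft.

16.88 ft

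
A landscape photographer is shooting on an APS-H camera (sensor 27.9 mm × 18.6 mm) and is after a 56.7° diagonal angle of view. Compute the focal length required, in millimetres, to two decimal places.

31.07 mm

Sensor diagonal = √(27.9² + 18.6²) = √1124.3700 ≈ 33.5316 mm.
From α = 2·arctan(d/2f) we get f = d / (2·tan(α/2)).
With d = 33.5316 mm and α/2 = 28.35°, tan(α/2) ≈ 0.53957, so f ≈ 33.5316 / 1.07914 ≈ 31.0725 mm.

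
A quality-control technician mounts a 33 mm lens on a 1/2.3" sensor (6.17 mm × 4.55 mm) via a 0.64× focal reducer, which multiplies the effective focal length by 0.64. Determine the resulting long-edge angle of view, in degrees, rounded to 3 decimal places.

Effective focal length f = 33 × 0.64 = 21.12 mm.
α = 2·arctan(6.17 / (2 × 21.12)) = 2·arctan(0.14607) ≈ 16.6209°.

16.621°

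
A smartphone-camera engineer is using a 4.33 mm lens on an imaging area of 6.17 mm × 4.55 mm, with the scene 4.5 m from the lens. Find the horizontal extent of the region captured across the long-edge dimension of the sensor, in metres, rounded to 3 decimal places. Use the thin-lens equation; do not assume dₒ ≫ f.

dₒ: 4.5 m = 4500 mm.
Similar triangles through the lens centre give W/dₒ = w/dᵢ; with 1/f = 1/dₒ + 1/dᵢ this gives W = w·(dₒ − f)/f.
W = 6.17 mm × (4500 − 4.33) / 4.33 = 6.17 × 1038.2610 ≈ 6406.070 mm = 6.40607 m.

6.406 m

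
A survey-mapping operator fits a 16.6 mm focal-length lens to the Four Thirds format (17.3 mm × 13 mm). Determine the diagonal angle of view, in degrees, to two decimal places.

66.19°

Sensor diagonal = √(17.3² + 13²) = √468.2900 ≈ 21.6400 mm.
Angle of view α = 2·arctan(d/2f) with d = 21.6400 mm and f = 16.6 mm.
d/2f = 0.65181; arctan(0.65181) ≈ 33.0966°, so α ≈ 66.1932°.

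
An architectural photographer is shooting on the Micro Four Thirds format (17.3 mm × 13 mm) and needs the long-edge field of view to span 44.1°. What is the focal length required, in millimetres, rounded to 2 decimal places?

From α = 2·arctan(w/2f) we get f = w / (2·tan(α/2)).
With w = 17.3 mm and α/2 = 22.05°, tan(α/2) ≈ 0.40504, so f ≈ 17.3 / 0.81008 ≈ 21.3558 mm.

21.36 mm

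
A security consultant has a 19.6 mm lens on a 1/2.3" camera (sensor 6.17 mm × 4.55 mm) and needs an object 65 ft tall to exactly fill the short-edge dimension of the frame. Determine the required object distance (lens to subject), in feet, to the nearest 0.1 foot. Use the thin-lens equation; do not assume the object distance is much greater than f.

W: 65 ft × 304.8 mm/ft = 19812.00 mm.
Magnification m = h/W = dᵢ/dₒ; combined with 1/f = 1/dₒ + 1/dᵢ this gives dₒ = f·(1 + W/h).
dₒ = 19.6 mm × (1 + 19812/4.55) = 19.6 × 4355.2856 ≈ 85363.597 mm = 85363.597/304.8 ft = 280.064 ft.

280.1 ft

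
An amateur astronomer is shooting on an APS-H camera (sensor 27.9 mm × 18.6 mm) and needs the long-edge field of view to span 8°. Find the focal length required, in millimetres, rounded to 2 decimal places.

From α = 2·arctan(w/2f) we get f = w / (2·tan(α/2)).
With w = 27.9 mm and α/2 = 4°, tan(α/2) ≈ 0.06993, so f ≈ 27.9 / 0.13985 ≈ 199.4943 mm.

199.49 mm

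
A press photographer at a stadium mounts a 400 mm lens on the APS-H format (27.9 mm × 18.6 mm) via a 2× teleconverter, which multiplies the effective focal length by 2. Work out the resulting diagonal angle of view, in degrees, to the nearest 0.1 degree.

Effective focal length f = 400 × 2 = 800 mm.
Sensor diagonal = √(27.9² + 18.6²) = √1124.3700 ≈ 33.5316 mm.
α = 2·arctan(33.532 / (2 × 800)) = 2·arctan(0.02096) ≈ 2.4012°.

2.4°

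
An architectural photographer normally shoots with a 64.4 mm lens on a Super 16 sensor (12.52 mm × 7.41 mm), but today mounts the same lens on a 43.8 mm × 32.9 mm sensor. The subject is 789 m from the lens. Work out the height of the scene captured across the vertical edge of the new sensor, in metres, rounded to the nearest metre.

403 m

The focal length stays 64.4 mm; the relevant sensor dimension is now h = 32.9 mm. Object distance dₒ = 789 m = 789000 mm.
Thin-lens field height W = h·(dₒ − f)/f = 32.9 × (789000 − 64.4)/64.4 ≈ 403043.187 mm = 403.043 m.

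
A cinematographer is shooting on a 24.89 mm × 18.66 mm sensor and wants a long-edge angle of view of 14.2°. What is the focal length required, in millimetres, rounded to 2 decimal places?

99.91 mm

From α = 2·arctan(w/2f) we get f = w / (2·tan(α/2)).
With w = 24.89 mm and α/2 = 7.1°, tan(α/2) ≈ 0.12456, so f ≈ 24.89 / 0.24911 ≈ 99.9144 mm.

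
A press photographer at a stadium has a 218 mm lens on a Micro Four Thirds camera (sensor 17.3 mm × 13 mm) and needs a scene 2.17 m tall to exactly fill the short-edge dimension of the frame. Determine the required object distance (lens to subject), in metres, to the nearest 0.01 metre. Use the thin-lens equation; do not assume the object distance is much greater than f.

W: 2.17 m = 2170 mm.
Magnification m = h/W = dᵢ/dₒ; combined with 1/f = 1/dₒ + 1/dᵢ this gives dₒ = f·(1 + W/h).
dₒ = 218 mm × (1 + 2170/13) = 218 × 167.9231 ≈ 36607.231 mm = 36.6072 m.

36.61 m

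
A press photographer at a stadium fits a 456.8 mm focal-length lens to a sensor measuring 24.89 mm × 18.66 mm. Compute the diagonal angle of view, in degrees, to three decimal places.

Sensor diagonal = √(24.89² + 18.66²) = √967.7077 ≈ 31.1080 mm.
Angle of view α = 2·arctan(d/2f) with d = 31.1080 mm and f = 456.8 mm.
d/2f = 0.03405; arctan(0.03405) ≈ 1.9502°, so α ≈ 3.9003°.

3.900°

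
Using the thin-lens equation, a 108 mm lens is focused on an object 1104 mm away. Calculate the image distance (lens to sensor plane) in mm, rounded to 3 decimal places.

119.711 mm

1/dᵢ = 1/f − 1/dₒ = 1/108 − 1/1104 = 0.0083535 mm⁻¹.
dᵢ = 1/0.0083535 ≈ 119.7108 mm.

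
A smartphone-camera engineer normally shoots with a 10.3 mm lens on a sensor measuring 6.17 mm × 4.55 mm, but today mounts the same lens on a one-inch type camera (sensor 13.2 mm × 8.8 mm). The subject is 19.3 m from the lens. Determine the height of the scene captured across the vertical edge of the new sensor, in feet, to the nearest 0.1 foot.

54.1 ft

The focal length stays 10.3 mm; the relevant sensor dimension is now h = 8.8 mm. Object distance dₒ = 19.3 m = 19300 mm.
Thin-lens field height W = h·(dₒ − f)/f = 8.8 × (19300 − 10.3)/10.3 ≈ 16480.520 mm = 16480.520/304.8 ft = 54.07 ft.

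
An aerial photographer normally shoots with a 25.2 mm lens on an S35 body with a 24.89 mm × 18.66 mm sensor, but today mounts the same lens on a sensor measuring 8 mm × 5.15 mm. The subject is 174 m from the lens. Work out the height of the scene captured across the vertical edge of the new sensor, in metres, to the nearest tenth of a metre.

The focal length stays 25.2 mm; the relevant sensor dimension is now h = 5.15 mm. Object distance dₒ = 174 m = 174000 mm.
Thin-lens field height W = h·(dₒ − f)/f = 5.15 × (174000 − 25.2)/25.2 ≈ 35554.374 mm = 35.5544 m.

35.6 m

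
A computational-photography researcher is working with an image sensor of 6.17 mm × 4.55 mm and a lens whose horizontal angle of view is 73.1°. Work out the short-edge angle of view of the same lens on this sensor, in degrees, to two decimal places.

57.33°

From the horizontal AOV: f = 6.17 / (2·tan(36.55°)) = 6.17 / 1.48262 ≈ 4.1615 mm.
Short-edge AOV = 2·arctan(4.55 / (2 × 4.1615)) = 2·arctan(0.54667) ≈ 57.3285°.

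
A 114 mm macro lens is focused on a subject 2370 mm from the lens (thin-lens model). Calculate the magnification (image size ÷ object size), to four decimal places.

0.0505×

Thin lens: 1/f = 1/dₒ + 1/dᵢ → 1/dᵢ = 1/114 − 1/2370 = 0.0083500 mm⁻¹, so dᵢ ≈ 119.7606 mm.
Magnification m = dᵢ/dₒ = 119.7606/2370 ≈ 0.05053.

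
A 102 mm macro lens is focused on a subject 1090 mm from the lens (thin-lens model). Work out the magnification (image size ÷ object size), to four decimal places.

Thin lens: 1/f = 1/dₒ + 1/dᵢ → 1/dᵢ = 1/102 − 1/1090 = 0.0088865 mm⁻¹, so dᵢ ≈ 112.5304 mm.
Magnification m = dᵢ/dₒ = 112.5304/1090 ≈ 0.10324.

0.1032×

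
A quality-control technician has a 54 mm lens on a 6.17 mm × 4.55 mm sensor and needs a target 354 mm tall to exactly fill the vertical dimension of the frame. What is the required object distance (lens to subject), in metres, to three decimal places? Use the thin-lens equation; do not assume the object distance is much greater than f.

Magnification m = h/W = dᵢ/dₒ; combined with 1/f = 1/dₒ + 1/dᵢ this gives dₒ = f·(1 + W/h).
dₒ = 54 mm × (1 + 354/4.55) = 54 × 78.8022 ≈ 4255.319 mm = 4.25532 m.

4.255 m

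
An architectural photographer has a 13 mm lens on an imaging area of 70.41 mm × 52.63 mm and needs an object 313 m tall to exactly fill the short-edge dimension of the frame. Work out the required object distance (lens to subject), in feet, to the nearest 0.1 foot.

253.7 ft

W: 313 m = 313000 mm.
Magnification m = h/W = dᵢ/dₒ; combined with 1/f = 1/dₒ + 1/dᵢ this gives dₒ = f·(1 + W/h).
dₒ = 13 mm × (1 + 313000/52.63) = 13 × 5948.1784 ≈ 77326.319 mm = 77326.319/304.8 ft = 253.695 ft.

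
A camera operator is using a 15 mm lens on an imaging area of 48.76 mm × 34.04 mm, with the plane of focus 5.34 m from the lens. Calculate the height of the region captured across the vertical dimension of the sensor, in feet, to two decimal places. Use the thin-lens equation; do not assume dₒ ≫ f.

39.65 ft

dₒ: 5.34 m = 5340 mm.
Similar triangles through the lens centre give W/dₒ = h/dᵢ; with 1/f = 1/dₒ + 1/dᵢ this gives W = h·(dₒ − f)/f.
W = 34.04 mm × (5340 − 15) / 15 = 34.04 × 355.0000 ≈ 12084.200 mm = 12084.200/304.8 ft = 39.6463 ft.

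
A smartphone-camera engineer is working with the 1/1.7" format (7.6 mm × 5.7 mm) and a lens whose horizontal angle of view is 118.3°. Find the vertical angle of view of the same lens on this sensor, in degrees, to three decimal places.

102.932°

From the horizontal AOV: f = 7.6 / (2·tan(59.15°)) = 7.6 / 3.34838 ≈ 2.2698 mm.
Vertical AOV = 2·arctan(5.7 / (2 × 2.2698)) = 2·arctan(1.25564) ≈ 102.9321°.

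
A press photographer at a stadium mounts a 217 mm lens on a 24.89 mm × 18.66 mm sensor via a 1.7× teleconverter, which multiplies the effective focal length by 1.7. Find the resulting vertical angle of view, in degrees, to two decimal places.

2.90°

Effective focal length f = 217 × 1.7 = 368.9 mm.
α = 2·arctan(18.66 / (2 × 368.9)) = 2·arctan(0.02529) ≈ 2.8976°.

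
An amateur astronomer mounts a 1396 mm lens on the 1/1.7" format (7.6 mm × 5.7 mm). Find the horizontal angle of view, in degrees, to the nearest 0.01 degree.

Angle of view α = 2·arctan(w/2f) with w = 7.6 mm and f = 1396 mm.
w/2f = 0.00272; arctan(0.00272) ≈ 0.1560°, so α ≈ 0.3119°.

0.31°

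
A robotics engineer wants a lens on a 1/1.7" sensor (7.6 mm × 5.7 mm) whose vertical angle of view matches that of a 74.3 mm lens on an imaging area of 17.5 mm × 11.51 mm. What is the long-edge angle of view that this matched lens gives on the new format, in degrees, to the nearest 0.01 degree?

11.79°

Equal vertical AOV ⇒ f₂ = f₁ · 5.7/11.51 = 74.3 × 0.49522 ≈ 36.7950 mm.
Long-edge AOV on the new format = 2·arctan(7.6 / (2 × 36.7950)) = 2·arctan(0.10328) ≈ 11.7926°.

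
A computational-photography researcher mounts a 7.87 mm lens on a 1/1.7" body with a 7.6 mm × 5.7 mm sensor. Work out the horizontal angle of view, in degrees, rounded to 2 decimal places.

51.55°

Angle of view α = 2·arctan(w/2f) with w = 7.6 mm and f = 7.87 mm.
w/2f = 0.48285; arctan(0.48285) ≈ 25.7734°, so α ≈ 51.5468°.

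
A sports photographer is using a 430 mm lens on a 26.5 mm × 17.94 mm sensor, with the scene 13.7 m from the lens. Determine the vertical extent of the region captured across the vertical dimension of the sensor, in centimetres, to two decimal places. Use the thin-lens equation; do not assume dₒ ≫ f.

dₒ: 13.7 m = 13700 mm.
Similar triangles through the lens centre give W/dₒ = h/dᵢ; with 1/f = 1/dₒ + 1/dᵢ this gives W = h·(dₒ − f)/f.
W = 17.94 mm × (13700 − 430) / 430 = 17.94 × 30.8605 ≈ 553.637 mm = 55.3637 cm.

55.36 cm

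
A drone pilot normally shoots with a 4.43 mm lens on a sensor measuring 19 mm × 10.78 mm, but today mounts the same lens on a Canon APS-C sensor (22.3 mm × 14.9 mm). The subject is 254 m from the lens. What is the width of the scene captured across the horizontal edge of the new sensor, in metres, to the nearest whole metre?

The focal length stays 4.43 mm; the relevant sensor dimension is now w = 22.3 mm. Object distance dₒ = 254 m = 254000 mm.
Thin-lens field width W = w·(dₒ − f)/f = 22.3 × (254000 − 4.43)/4.43 ≈ 1278578.151 mm = 1278.58 m.

1279 m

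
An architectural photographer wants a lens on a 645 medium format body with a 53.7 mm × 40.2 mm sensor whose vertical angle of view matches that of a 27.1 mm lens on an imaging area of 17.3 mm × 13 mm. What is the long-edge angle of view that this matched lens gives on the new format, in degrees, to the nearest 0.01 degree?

35.53°

Equal vertical AOV ⇒ f₂ = f₁ · 40.2/13 = 27.1 × 3.09231 ≈ 83.8015 mm.
Long-edge AOV on the new format = 2·arctan(53.7 / (2 × 83.8015)) = 2·arctan(0.32040) ≈ 35.5309°.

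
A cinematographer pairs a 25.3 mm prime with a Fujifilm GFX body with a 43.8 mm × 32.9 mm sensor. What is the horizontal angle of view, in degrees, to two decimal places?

81.76°

Angle of view α = 2·arctan(w/2f) with w = 43.8 mm and f = 25.3 mm.
w/2f = 0.86561; arctan(0.86561) ≈ 40.8799°, so α ≈ 81.7598°.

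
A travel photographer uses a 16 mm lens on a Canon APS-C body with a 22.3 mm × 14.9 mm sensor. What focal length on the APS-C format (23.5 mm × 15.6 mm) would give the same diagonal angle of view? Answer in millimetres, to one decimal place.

16.8 mm

Sensor diagonal = √(22.3² + 14.9²) = √719.3000 ≈ 26.8198 mm.
Sensor diagonal = √(23.5² + 15.6²) = √795.6100 ≈ 28.2066 mm.
Equal angle of view means equal diagonal/f ratio, so f₂ = f₁ · (diagonal₂/diagonal₁) = 16 × 28.2066/26.8198.
f₂ = 16 × 1.05171 ≈ 16.827 mm.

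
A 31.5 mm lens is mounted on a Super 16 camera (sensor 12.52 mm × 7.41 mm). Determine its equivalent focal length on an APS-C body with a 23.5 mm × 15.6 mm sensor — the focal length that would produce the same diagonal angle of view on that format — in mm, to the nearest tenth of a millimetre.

61.1 mm

Sensor diagonal = √(12.52² + 7.41²) = √211.6585 ≈ 14.5485 mm.
Sensor diagonal = √(23.5² + 15.6²) = √795.6100 ≈ 28.2066 mm.
Equal angle of view means equal diagonal/f ratio, so f₂ = f₁ · (diagonal₂/diagonal₁) = 31.5 × 28.2066/14.5485.
f₂ = 31.5 × 1.93880 ≈ 61.072 mm.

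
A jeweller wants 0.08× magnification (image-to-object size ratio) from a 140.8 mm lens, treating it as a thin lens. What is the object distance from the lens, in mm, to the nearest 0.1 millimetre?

1900.8 mm

With m = dᵢ/dₒ and 1/f = 1/dₒ + 1/dᵢ, substituting dᵢ = m·dₒ gives 1/f = (1 + 1/m)/dₒ, hence dₒ = f·(1 + 1/m).
dₒ = 140.8 × (1 + 1/0.08) = 140.8 × 13.50000 ≈ 1900.800 mm.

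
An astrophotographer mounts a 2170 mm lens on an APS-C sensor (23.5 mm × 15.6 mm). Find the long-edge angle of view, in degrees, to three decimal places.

Angle of view α = 2·arctan(w/2f) with w = 23.5 mm and f = 2170 mm.
w/2f = 0.00541; arctan(0.00541) ≈ 0.3102°, so α ≈ 0.6205°.

0.620°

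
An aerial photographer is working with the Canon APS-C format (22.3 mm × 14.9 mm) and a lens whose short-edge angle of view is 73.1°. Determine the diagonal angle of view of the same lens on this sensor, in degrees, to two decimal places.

106.30°

From the short-edge AOV: f = 14.9 / (2·tan(36.55°)) = 14.9 / 1.48262 ≈ 10.0497 mm.
Sensor diagonal = √(22.3² + 14.9²) = √719.3000 ≈ 26.8198 mm.
Diagonal AOV = 2·arctan(26.8198 / (2 × 10.0497)) = 2·arctan(1.33435) ≈ 106.3022°.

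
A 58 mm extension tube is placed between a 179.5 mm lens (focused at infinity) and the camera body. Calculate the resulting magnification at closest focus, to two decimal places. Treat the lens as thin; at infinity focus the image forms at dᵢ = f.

0.32×

The tube moves the image plane from f to f + e, so dᵢ = 179.5 + 58 = 237.5 mm. Focus is achieved when 1/f = 1/dₒ + 1/dᵢ, giving dₒ = 1/(1/f − 1/(f+e)).
Magnification m = dᵢ/dₒ = (f+e)·(1/f − 1/(f+e)) = e/f = 58/179.5 ≈ 0.3231.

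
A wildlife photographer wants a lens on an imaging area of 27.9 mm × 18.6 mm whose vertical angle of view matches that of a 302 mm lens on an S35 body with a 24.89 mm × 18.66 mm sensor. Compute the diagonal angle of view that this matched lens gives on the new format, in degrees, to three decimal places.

6.376°

Equal vertical AOV ⇒ f₂ = f₁ · 18.6/18.66 = 302 × 0.99678 ≈ 301.0289 mm.
Sensor diagonal = √(27.9² + 18.6²) = √1124.3700 ≈ 33.5316 mm.
Diagonal AOV on the new format = 2·arctan(33.5316 / (2 × 301.0289)) = 2·arctan(0.05570) ≈ 6.3756°.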